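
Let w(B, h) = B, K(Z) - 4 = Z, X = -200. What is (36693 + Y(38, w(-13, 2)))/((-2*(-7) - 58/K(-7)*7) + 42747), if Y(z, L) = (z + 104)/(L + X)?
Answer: 10007/11699 ≈ 0.85537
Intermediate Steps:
K(Z) = 4 + Z
Y(z, L) = (104 + z)/(-200 + L) (Y(z, L) = (z + 104)/(L - 200) = (104 + z)/(-200 + L))
(36693 + Y(38, w(-13, 2)))/((-2*(-7) - 58/K(-7)*7) + 42747) = (36693 + (104 + 38)/(-200 - 13))/((-2*(-7) - 58/(4 - 7)*7) + 42747) = (36693 + 142/(-213))/((14 - 58/(-3)*7) + 42747) = (36693 - 1/213*142)/((14 - 58*(-⅓)*7) + 42747) = (36693 - ⅔)/((14 + (58/3)*7) + 42747) = 110077/(3*((14 + 406/3) + 42747)) = 110077/(3*(448/3 + 42747)) = 110077/(3*(128689/3)) = (110077/3)*(3/128689) = 10007/11699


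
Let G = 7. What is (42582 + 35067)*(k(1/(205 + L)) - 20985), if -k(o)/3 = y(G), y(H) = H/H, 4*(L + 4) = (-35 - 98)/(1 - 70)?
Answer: -1629697212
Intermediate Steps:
L = -971/276 (L = -4 + ((-35 - 98)/(1 - 70))/4 = -4 + (-133/(-69))/4 = -4 + (-133*(-1/69))/4 = -4 + (¼)*(133/69) = -4 + 133/276 = -971/276 ≈ -3.5181)
y(H) = 1
k(o) = -3 (k(o) = -3*1 = -3)
(42582 + 35067)*(k(1/(205 + L)) - 20985) = (42582 + 35067)*(-3 - 20985) = 77649*(-20988) = -1629697212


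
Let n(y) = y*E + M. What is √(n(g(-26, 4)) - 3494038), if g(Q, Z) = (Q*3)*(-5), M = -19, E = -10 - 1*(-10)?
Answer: I*√3494057 ≈ 1869.2*I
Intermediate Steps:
E = 0 (E = -10 + 10 = 0)
g(Q, Z) = -15*Q (g(Q, Z) = (3*Q)*(-5) = -15*Q)
n(y) = -19 (n(y) = y*0 - 19 = 0 - 19 = -19)
√(n(g(-26, 4)) - 3494038) = √(-19 - 3494038) = √(-3494057) = I*√3494057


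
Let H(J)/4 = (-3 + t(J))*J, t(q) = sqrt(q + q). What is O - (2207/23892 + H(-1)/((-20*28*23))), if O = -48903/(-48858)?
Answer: 71218915571/78307403790 - I*sqrt(2)/3220 ≈ 0.90948 - 0.0004392*I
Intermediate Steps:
O = 16301/16286 (O = -48903*(-1/48858) = 16301/16286 ≈ 1.0009)
t(q) = sqrt(2)*sqrt(q) (t(q) = sqrt(2*q) = sqrt(2)*sqrt(q))
H(J) = 4*J*(-3 + sqrt(2)*sqrt(J)) (H(J) = 4*((-3 + sqrt(2)*sqrt(J))*J) = 4*(J*(-3 + sqrt(2)*sqrt(J))) = 4*J*(-3 + sqrt(2)*sqrt(J)))
O - (2207/23892 + H(-1)/((-20*28*23))) = 16301/16286 - (2207/23892 + (4*(-1)*(-3 + sqrt(2)*sqrt(-1)))/((-20*28*23))) = 16301/16286 - (2207*(1/23892) + (4*(-1)*(-3 + sqrt(2)*I))/((-560*23))) = 16301/16286 - (2207/23892 + (4*(-1)*(-3 + I*sqrt(2)))/(-12880)) = 16301/16286 - (2207/23892 + (12 - 4*I*sqrt(2))*(-1/12880)) = 16301/16286 - (2207/23892 + (-3/3220 + I*sqrt(2)/3220)) = 16301/16286 - (439679/4808265 + I*sqrt(2)/3220) = 16301/16286 + (-439679/4808265 - I*sqrt(2)/3220) = 71218915571/78307403790 - I*sqrt(2)/3220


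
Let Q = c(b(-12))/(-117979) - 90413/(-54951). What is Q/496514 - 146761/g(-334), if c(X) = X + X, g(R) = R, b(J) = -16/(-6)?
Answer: 39367807553019901053/89593608816708217 ≈ 439.40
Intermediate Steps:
b(J) = 8/3 (b(J) = -16*(-⅙) = 8/3)
c(X) = 2*X
Q = 3555514085/2161021343 (Q = (2*(8/3))/(-117979) - 90413/(-54951) = (16/3)*(-1/117979) - 90413*(-1/54951) = -16/353937 + 90413/54951 = 3555514085/2161021343 ≈ 1.6453)
Q/496514 - 146761/g(-334) = (3555514085/2161021343)/496514 - 146761/(-334) = (3555514085/2161021343)*(1/496514) - 146761*(-1/334) = 3555514085/1072977351098302 + 146761/334 = 39367807553019901053/89593608816708217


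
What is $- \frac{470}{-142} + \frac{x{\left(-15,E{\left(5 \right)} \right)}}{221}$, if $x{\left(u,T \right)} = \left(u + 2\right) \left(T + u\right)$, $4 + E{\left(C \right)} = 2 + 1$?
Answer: $\frac{5131}{1207} \approx 4.251$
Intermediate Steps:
$E{\left(C \right)} = -1$ ($E{\left(C \right)} = -4 + \left(2 + 1\right) = -4 + 3 = -1$)
$x{\left(u,T \right)} = \left(2 + u\right) \left(T + u\right)$
$- \frac{470}{-142} + \frac{x{\left(-15,E{\left(5 \right)} \right)}}{221} = - \frac{470}{-142} + \frac{\left(-15\right)^{2} + 2 \left(-1\right) + 2 \left(-15\right) - -15}{221} = \left(-470\right) \left(- \frac{1}{142}\right) + \left(225 - 2 - 30 + 15\right) \frac{1}{221} = \frac{235}{71} + 208 \cdot \frac{1}{221} = \frac{235}{71} + \frac{16}{17} = \frac{5131}{1207}$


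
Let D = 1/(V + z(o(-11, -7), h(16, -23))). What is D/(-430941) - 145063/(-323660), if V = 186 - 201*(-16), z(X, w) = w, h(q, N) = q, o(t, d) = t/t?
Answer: 106835732467817/238368524178540 ≈ 0.44820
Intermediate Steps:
o(t, d) = 1
V = 3402 (V = 186 + 3216 = 3402)
D = 1/3418 (D = 1/(3402 + 16) = 1/3418 ≈ 0.00029257)
D/(-430941) - 145063/(-323660) = (1/3418)/(-430941) - 145063/(-323660) = (1/3418)*(-1/430941) - 145063*(-1/323660) = -1/1472956338 + 145063/323660 = 106835732467817/238368524178540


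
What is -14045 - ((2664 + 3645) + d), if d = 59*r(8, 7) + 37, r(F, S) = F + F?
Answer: -21335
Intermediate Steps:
r(F, S) = 2*F
d = 981 (d = 59*(2*8) + 37 = 59*16 + 37 = 944 + 37 = 981)
-14045 - ((2664 + 3645) + d) = -14045 - ((2664 + 3645) + 981) = -14045 - (6309 + 981) = -14045 - 1*7290 = -14045 - 7290 = -21335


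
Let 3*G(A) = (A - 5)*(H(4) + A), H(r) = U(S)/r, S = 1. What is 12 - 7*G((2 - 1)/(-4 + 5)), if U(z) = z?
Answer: 71/3 ≈ 23.667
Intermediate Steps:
H(r) = 1/r
G(A) = (-5 + A)*(¼ + A)/3 (G(A) = ((A - 5)*(1/4 + A))/3 = ((-5 + A)*(¼ + A))/3 = (-5 + A)*(¼ + A)/3)
12 - 7*G((2 - 1)/(-4 + 5)) = 12 - 7*(-5/12 - 19*(2 - 1)/(12*(-4 + 5)) + ((2 - 1)/(-4 + 5))²/3) = 12 - 7*(-5/12 - 19/(12*1) + (1/1)²/3) = 12 - 7*(-5/12 - 19/12 + (1*1)²/3) = 12 - 7*(-5/12 - 19/12*1 + (⅓)*1²) = 12 - 7*(-5/12 - 19/12 + (⅓)*1) = 12 - 7*(-5/12 - 19/12 + ⅓) = 12 - 7*(-5/3) = 12 + 35/3 = 71/3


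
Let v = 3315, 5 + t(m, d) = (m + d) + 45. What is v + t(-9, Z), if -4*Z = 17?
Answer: 13367/4 ≈ 3341.8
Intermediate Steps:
Z = -17/4 (Z = -¼*17 = -17/4 ≈ -4.2500)
t(m, d) = 40 + d + m (t(m, d) = -5 + ((m + d) + 45) = -5 + ((d + m) + 45) = -5 + (45 + d + m) = 40 + d + m)
v + t(-9, Z) = 3315 + (40 - 17/4 - 9) = 3315 + 107/4 = 13367/4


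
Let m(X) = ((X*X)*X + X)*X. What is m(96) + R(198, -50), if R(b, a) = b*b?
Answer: 84983076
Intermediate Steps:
R(b, a) = b**2
m(X) = X*(X + X**3) (m(X) = (X**2*X + X)*X = (X**3 + X)*X = (X + X**3)*X = X*(X + X**3))
m(96) + R(198, -50) = (96**2 + 96**4) + 198**2 = (9216 + 84934656) + 39204 = 84943872 + 39204 = 84983076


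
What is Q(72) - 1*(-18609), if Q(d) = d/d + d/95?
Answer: 1768022/95 ≈ 18611.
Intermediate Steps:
Q(d) = 1 + d/95 (Q(d) = 1 + d*(1/95) = 1 + d/95)
Q(72) - 1*(-18609) = (1 + (1/95)*72) - 1*(-18609) = (1 + 72/95) + 18609 = 167/95 + 18609 = 1768022/95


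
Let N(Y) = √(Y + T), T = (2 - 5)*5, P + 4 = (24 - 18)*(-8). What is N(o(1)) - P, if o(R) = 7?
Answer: 52 + 2*I*√2 ≈ 52.0 + 2.8284*I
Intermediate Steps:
P = -52 (P = -4 + (24 - 18)*(-8) = -4 + 6*(-8) = -4 - 48 = -52)
T = -15 (T = -3*5 = -15)
N(Y) = √(-15 + Y) (N(Y) = √(Y - 15) = √(-15 + Y))
N(o(1)) - P = √(-15 + 7) - 1*(-52) = √(-8) + 52 = 2*I*√2 + 52 = 52 + 2*I*√2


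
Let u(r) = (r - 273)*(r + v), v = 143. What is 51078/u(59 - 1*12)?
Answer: -25539/21470 ≈ -1.1895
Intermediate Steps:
u(r) = (-273 + r)*(143 + r) (u(r) = (r - 273)*(r + 143) = (-273 + r)*(143 + r))
51078/u(59 - 1*12) = 51078/(-39039 + (59 - 1*12)**2 - 130*(59 - 1*12)) = 51078/(-39039 + (59 - 12)**2 - 130*(59 - 12)) = 51078/(-39039 + 47**2 - 130*47) = 51078/(-39039 + 2209 - 6110) = 51078/(-42940) = 51078*(-1/42940) = -25539/21470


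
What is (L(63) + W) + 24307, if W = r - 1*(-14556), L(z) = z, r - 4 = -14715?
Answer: 24215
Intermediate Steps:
r = -14711 (r = 4 - 14715 = -14711)
W = -155 (W = -14711 - 1*(-14556) = -14711 + 14556 = -155)
(L(63) + W) + 24307 = (63 - 155) + 24307 = -92 + 24307 = 24215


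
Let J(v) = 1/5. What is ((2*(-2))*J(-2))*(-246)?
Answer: 984/5 ≈ 196.80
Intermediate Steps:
J(v) = ⅕
((2*(-2))*J(-2))*(-246) = ((2*(-2))*(⅕))*(-246) = -4*⅕*(-246) = -⅘*(-246) = 984/5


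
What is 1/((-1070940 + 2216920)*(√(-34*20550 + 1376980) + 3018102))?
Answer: 1509051/5219330959973010760 - √169570/5219330959973010760 ≈ 2.8905e-13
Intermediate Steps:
1/((-1070940 + 2216920)*(√(-34*20550 + 1376980) + 3018102)) = 1/(1145980*(√(-698700 + 1376980) + 3018102)) = 1/(1145980*(√678280 + 3018102)) = 1/(1145980*(2*√169570 + 3018102)) = 1/(1145980*(3018102 + 2*√169570)) = 1/(3458684529960 + 2291960*√169570)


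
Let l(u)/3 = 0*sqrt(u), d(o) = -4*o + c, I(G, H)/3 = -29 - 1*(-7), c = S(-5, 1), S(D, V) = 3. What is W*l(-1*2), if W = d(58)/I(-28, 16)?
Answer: 0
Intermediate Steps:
c = 3
I(G, H) = -66 (I(G, H) = 3*(-29 - 1*(-7)) = 3*(-29 + 7) = 3*(-22) = -66)
d(o) = 3 - 4*o (d(o) = -4*o + 3 = 3 - 4*o)
l(u) = 0 (l(u) = 3*(0*sqrt(u)) = 3*0 = 0)
W = 229/66 (W = (3 - 4*58)/(-66) = (3 - 232)*(-1/66) = -229*(-1/66) = 229/66 ≈ 3.4697)
W*l(-1*2) = (229/66)*0 = 0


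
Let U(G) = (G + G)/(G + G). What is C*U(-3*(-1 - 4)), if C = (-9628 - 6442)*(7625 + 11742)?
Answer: -311227690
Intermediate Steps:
U(G) = 1 (U(G) = (2*G)/((2*G)) = (2*G)*(1/(2*G)) = 1)
C = -311227690 (C = -16070*19367 = -311227690)
C*U(-3*(-1 - 4)) = -311227690*1 = -311227690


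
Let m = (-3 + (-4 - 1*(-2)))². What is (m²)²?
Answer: 390625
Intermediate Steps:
m = 25 (m = (-3 + (-4 + 2))² = (-3 - 2)² = (-5)² = 25)
(m²)² = (25²)² = 625² = 390625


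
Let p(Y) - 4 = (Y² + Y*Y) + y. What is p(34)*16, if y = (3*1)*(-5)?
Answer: 36816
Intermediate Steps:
y = -15 (y = 3*(-5) = -15)
p(Y) = -11 + 2*Y² (p(Y) = 4 + ((Y² + Y*Y) - 15) = 4 + ((Y² + Y²) - 15) = 4 + (2*Y² - 15) = 4 + (-15 + 2*Y²) = -11 + 2*Y²)
p(34)*16 = (-11 + 2*34²)*16 = (-11 + 2*1156)*16 = (-11 + 2312)*16 = 2301*16 = 36816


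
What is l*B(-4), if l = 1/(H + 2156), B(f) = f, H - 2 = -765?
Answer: -4/1393 ≈ -0.0028715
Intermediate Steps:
H = -763 (H = 2 - 765 = -763)
l = 1/1393 (l = 1/(-763 + 2156) = 1/1393 ≈ 0.00071787)
l*B(-4) = (1/1393)*(-4) = -4/1393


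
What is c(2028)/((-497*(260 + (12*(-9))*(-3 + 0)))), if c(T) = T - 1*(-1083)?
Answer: -3111/290248 ≈ -0.010718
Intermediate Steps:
c(T) = 1083 + T (c(T) = T + 1083 = 1083 + T)
c(2028)/((-497*(260 + (12*(-9))*(-3 + 0)))) = (1083 + 2028)/((-497*(260 + (12*(-9))*(-3 + 0)))) = 3111/((-497*(260 - 108*(-3)))) = 3111/((-497*(260 + 324))) = 3111/((-497*584)) = 3111/(-290248) = 3111*(-1/290248) = -3111/290248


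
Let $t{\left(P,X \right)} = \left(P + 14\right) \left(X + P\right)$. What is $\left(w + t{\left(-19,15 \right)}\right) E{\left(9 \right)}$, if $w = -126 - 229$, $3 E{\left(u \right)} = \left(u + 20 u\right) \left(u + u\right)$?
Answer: $-379890$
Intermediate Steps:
$E{\left(u \right)} = 14 u^{2}$ ($E{\left(u \right)} = \frac{\left(u + 20 u\right) \left(u + u\right)}{3} = \frac{21 u 2 u}{3} = \frac{42 u^{2}}{3} = 14 u^{2}$)
$w = -355$ ($w = -126 - 229 = -355$)
$t{\left(P,X \right)} = \left(14 + P\right) \left(P + X\right)$
$\left(w + t{\left(-19,15 \right)}\right) E{\left(9 \right)} = \left(-355 + \left(\left(-19\right)^{2} + 14 \left(-19\right) + 14 \cdot 15 - 285\right)\right) 14 \cdot 9^{2} = \left(-355 + \left(361 - 266 + 210 - 285\right)\right) 14 \cdot 81 = \left(-355 + 20\right) 1134 = \left(-335\right) 1134 = -379890$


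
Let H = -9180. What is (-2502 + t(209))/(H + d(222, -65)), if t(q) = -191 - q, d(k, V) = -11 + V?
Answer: 1451/4628 ≈ 0.31353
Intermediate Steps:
(-2502 + t(209))/(H + d(222, -65)) = (-2502 + (-191 - 1*209))/(-9180 + (-11 - 65)) = (-2502 + (-191 - 209))/(-9180 - 76) = (-2502 - 400)/(-9256) = -2902*(-1/9256) = 1451/4628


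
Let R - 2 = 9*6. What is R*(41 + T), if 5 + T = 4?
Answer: 2240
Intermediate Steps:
T = -1 (T = -5 + 4 = -1)
R = 56 (R = 2 + 9*6 = 2 + 54 = 56)
R*(41 + T) = 56*(41 - 1) = 56*40 = 2240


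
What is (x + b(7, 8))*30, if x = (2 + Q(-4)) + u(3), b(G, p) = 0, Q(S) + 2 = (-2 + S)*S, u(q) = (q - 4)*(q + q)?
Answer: 540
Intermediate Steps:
u(q) = 2*q*(-4 + q) (u(q) = (-4 + q)*(2*q) = 2*q*(-4 + q))
Q(S) = -2 + S*(-2 + S) (Q(S) = -2 + (-2 + S)*S = -2 + S*(-2 + S))
x = 18 (x = (2 + (-2 + (-4)² - 2*(-4))) + 2*3*(-4 + 3) = (2 + (-2 + 16 + 8)) + 2*3*(-1) = (2 + 22) - 6 = 24 - 6 = 18)
(x + b(7, 8))*30 = (18 + 0)*30 = 18*30 = 540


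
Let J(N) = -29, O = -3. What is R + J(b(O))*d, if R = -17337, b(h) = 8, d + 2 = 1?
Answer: -17308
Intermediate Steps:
d = -1 (d = -2 + 1 = -1)
R + J(b(O))*d = -17337 - 29*(-1) = -17337 + 29 = -17308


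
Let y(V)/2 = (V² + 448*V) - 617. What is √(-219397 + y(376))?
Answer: √399017 ≈ 631.68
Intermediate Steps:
y(V) = -1234 + 2*V² + 896*V (y(V) = 2*((V² + 448*V) - 617) = 2*(-617 + V² + 448*V) = -1234 + 2*V² + 896*V)
√(-219397 + y(376)) = √(-219397 + (-1234 + 2*376² + 896*376)) = √(-219397 + (-1234 + 2*141376 + 336896)) = √(-219397 + (-1234 + 282752 + 336896)) = √(-219397 + 618414) = √399017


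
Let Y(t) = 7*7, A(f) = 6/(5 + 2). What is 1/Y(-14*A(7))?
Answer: 1/49 ≈ 0.020408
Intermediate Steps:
A(f) = 6/7
Y(t) = 49
1/Y(-14*A(7)) = 1/49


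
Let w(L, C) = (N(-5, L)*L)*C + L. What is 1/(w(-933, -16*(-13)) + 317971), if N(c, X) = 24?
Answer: -1/4340498 ≈ -2.3039e-7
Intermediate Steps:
w(L, C) = L + 24*C*L (w(L, C) = (24*L)*C + L = 24*C*L + L = L + 24*C*L)
1/(w(-933, -16*(-13)) + 317971) = 1/(-933*(1 + 24*(-16*(-13))) + 317971) = 1/(-933*(1 + 24*208) + 317971) = 1/(-933*(1 + 4992) + 317971) = 1/(-933*4993 + 317971) = 1/(-4658469 + 317971) = 1/(-4340498) = -1/4340498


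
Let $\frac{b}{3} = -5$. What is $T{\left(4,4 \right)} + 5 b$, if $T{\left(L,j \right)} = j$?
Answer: $-71$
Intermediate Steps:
$b = -15$ ($b = 3 \left(-5\right) = -15$)
$T{\left(4,4 \right)} + 5 b = 4 + 5 \left(-15\right) = 4 - 75 = -71$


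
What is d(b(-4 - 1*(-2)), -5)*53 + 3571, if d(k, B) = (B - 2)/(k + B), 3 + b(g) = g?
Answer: 36081/10 ≈ 3608.1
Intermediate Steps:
b(g) = -3 + g
d(k, B) = (-2 + B)/(B + k)
d(b(-4 - 1*(-2)), -5)*53 + 3571 = ((-2 - 5)/(-5 + (-3 + (-4 - 1*(-2)))))*53 + 3571 = (-7/(-5 + (-3 + (-4 + 2))))*53 + 3571 = (-7/(-5 + (-3 - 2)))*53 + 3571 = (-7/(-5 - 5))*53 + 3571 = (-7/(-10))*53 + 3571 = -⅒*(-7)*53 + 3571 = (7/10)*53 + 3571 = 371/10 + 3571 = 36081/10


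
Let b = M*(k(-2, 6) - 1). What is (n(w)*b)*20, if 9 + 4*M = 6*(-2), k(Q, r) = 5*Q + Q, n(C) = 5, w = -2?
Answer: 6825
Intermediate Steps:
k(Q, r) = 6*Q
M = -21/4 (M = -9/4 + (6*(-2))/4 = -9/4 + (¼)*(-12) = -9/4 - 3 = -21/4 ≈ -5.2500)
b = 273/4 (b = -21*(6*(-2) - 1)/4 = -21*(-12 - 1)/4 = -21/4*(-13) = 273/4 ≈ 68.250)
(n(w)*b)*20 = (5*(273/4))*20 = (1365/4)*20 = 6825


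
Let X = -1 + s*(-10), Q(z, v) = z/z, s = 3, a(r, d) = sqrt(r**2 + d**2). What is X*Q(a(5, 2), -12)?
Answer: -31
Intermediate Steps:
a(r, d) = sqrt(d**2 + r**2)
Q(z, v) = 1
X = -31 (X = -1 + 3*(-10) = -1 - 30 = -31)
X*Q(a(5, 2), -12) = -31*1 = -31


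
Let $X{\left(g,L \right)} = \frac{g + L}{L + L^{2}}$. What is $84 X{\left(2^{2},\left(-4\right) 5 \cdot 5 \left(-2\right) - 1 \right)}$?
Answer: $\frac{4263}{9950} \approx 0.42844$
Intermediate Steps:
$X{\left(g,L \right)} = \frac{L + g}{L + L^{2}}$
$84 X{\left(2^{2},\left(-4\right) 5 \cdot 5 \left(-2\right) - 1 \right)} = 84 \frac{\left(\left(-4\right) 5 \cdot 5 \left(-2\right) - 1\right) + 2^{2}}{\left(\left(-4\right) 5 \cdot 5 \left(-2\right) - 1\right) \left(1 - \left(1 - \left(-4\right) 5 \cdot 5 \left(-2\right)\right)\right)} = 84 \frac{\left(\left(-20\right) 5 \left(-2\right) - 1\right) + 4}{\left(\left(-20\right) 5 \left(-2\right) - 1\right) \left(1 - \left(1 - \left(-20\right) 5 \left(-2\right)\right)\right)} = 84 \frac{\left(\left(-100\right) \left(-2\right) - 1\right) + 4}{\left(\left(-100\right) \left(-2\right) - 1\right) \left(1 - -199\right)} = 84 \frac{\left(200 - 1\right) + 4}{\left(200 - 1\right) \left(1 + \left(200 - 1\right)\right)} = 84 \frac{199 + 4}{199 \left(1 + 199\right)} = 84 \cdot \frac{1}{199} \cdot \frac{1}{200} \cdot 203 = 84 \cdot \frac{203}{39800} = \frac{4263}{9950}$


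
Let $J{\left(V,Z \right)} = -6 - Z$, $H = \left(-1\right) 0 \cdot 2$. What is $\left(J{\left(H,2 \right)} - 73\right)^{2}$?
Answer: $6561$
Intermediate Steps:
$H = 0$ ($H = 0 \cdot 2 = 0$)
$\left(J{\left(H,2 \right)} - 73\right)^{2} = \left(\left(-6 - 2\right) - 73\right)^{2} = \left(-8 - 73\right)^{2} = \left(-81\right)^{2} = 6561$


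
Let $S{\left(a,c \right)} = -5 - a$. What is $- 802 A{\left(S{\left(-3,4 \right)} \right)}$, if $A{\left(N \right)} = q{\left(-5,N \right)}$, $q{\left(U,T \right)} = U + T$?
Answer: $5614$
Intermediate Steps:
$q{\left(U,T \right)} = T + U$
$A{\left(N \right)} = -5 + N$ ($A{\left(N \right)} = N - 5 = -5 + N$)
$- 802 A{\left(S{\left(-3,4 \right)} \right)} = - 802 \left(-5 - 2\right) = \left(-802\right) \left(-7\right) = 5614$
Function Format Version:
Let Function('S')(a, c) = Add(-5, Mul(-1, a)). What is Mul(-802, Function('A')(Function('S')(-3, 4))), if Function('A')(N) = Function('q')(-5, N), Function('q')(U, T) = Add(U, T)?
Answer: 5614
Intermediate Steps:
Function('q')(U, T) = Add(T, U)
Function('A')(N) = Add(-5, N) (Function('A')(N) = Add(N, -5) = Add(-5, N))
Mul(-802, Function('A')(Function('S')(-3, 4))) = Mul(-802, Add(-5, Add(-5, Mul(-1, -3)))) = Mul(-802, Add(-5, Add(-5, 3))) = Mul(-802, Add(-5, -2)) = Mul(-802, -7) = 5614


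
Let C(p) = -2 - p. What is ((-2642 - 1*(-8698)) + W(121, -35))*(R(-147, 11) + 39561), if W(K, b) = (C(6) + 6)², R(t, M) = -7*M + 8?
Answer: 239321520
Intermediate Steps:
R(t, M) = 8 - 7*M
W(K, b) = 4 (W(K, b) = ((-2 - 1*6) + 6)² = ((-2 - 6) + 6)² = (-8 + 6)² = (-2)² = 4)
((-2642 - 1*(-8698)) + W(121, -35))*(R(-147, 11) + 39561) = ((-2642 - 1*(-8698)) + 4)*((8 - 7*11) + 39561) = ((-2642 + 8698) + 4)*((8 - 77) + 39561) = (6056 + 4)*(-69 + 39561) = 6060*39492 = 239321520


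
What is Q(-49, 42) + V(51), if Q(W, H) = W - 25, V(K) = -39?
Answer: -113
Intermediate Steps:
Q(W, H) = -25 + W
Q(-49, 42) + V(51) = (-25 - 49) - 39 = -74 - 39 = -113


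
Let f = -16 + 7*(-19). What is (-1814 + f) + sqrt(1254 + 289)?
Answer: -1963 + sqrt(1543) ≈ -1923.7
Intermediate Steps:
f = -149 (f = -16 - 133 = -149)
(-1814 + f) + sqrt(1254 + 289) = (-1814 - 149) + sqrt(1254 + 289) = -1963 + sqrt(1543)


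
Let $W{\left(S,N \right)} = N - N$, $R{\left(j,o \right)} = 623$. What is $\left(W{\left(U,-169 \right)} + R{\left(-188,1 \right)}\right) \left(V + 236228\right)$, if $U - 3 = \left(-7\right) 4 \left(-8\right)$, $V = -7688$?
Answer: $142380420$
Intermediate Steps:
$U = 227$ ($U = 3 + \left(-7\right) 4 \left(-8\right) = 3 - -224 = 3 + 224 = 227$)
$W{\left(S,N \right)} = 0$
$\left(W{\left(U,-169 \right)} + R{\left(-188,1 \right)}\right) \left(V + 236228\right) = \left(0 + 623\right) \left(-7688 + 236228\right) = 623 \cdot 228540 = 142380420$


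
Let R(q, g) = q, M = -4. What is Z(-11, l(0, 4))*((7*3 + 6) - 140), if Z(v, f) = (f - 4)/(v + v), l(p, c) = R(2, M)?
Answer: -113/11 ≈ -10.273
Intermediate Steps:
l(p, c) = 2
Z(v, f) = (-4 + f)/(2*v) (Z(v, f) = (-4 + f)/((2*v)) = (-4 + f)*(1/(2*v)) = (-4 + f)/(2*v))
Z(-11, l(0, 4))*((7*3 + 6) - 140) = ((½)*(-4 + 2)/(-11))*((7*3 + 6) - 140) = ((½)*(-1/11)*(-2))*((21 + 6) - 140) = (27 - 140)/11 = (1/11)*(-113) = -113/11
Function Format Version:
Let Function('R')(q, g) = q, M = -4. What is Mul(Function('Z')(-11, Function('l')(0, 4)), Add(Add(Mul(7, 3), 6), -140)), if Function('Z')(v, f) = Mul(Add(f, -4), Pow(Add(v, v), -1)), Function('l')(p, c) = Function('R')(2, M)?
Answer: Rational(-113, 11) ≈ -10.273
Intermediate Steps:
Function('l')(p, c) = 2
Function('Z')(v, f) = Mul(Rational(1, 2), Pow(v, -1), Add(-4, f)) (Function('Z')(v, f) = Mul(Add(-4, f), Pow(Mul(2, v), -1)) = Mul(Add(-4, f), Mul(Rational(1, 2), Pow(v, -1))) = Mul(Rational(1, 2), Pow(v, -1), Add(-4, f)))
Mul(Function('Z')(-11, Function('l')(0, 4)), Add(Add(Mul(7, 3), 6), -140)) = Mul(Mul(Rational(1, 2), Pow(-11, -1), Add(-4, 2)), Add(Add(Mul(7, 3), 6), -140)) = Mul(Mul(Rational(1, 2), Rational(-1, 11), -2), Add(Add(21, 6), -140)) = Mul(Rational(1, 11), Add(27, -140)) = Mul(Rational(1, 11), -113) = Rational(-113, 11)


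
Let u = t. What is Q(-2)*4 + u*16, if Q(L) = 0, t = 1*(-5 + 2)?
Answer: -48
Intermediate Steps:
t = -3 (t = 1*(-3) = -3)
u = -3
Q(-2)*4 + u*16 = 0*4 - 3*16 = 0 - 48 = -48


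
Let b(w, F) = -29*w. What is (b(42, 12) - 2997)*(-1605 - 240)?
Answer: 7776675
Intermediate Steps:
(b(42, 12) - 2997)*(-1605 - 240) = (-29*42 - 2997)*(-1605 - 240) = (-1218 - 2997)*(-1845) = -4215*(-1845) = 7776675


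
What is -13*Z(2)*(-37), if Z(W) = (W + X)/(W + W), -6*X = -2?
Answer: 3367/12 ≈ 280.58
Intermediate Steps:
X = ⅓ (X = -⅙*(-2) = ⅓ ≈ 0.33333)
Z(W) = (⅓ + W)/(2*W) (Z(W) = (W + ⅓)/(W + W) = (⅓ + W)/((2*W)) = (⅓ + W)*(1/(2*W)) = (⅓ + W)/(2*W))
-13*Z(2)*(-37) = -13*(1 + 3*2)/(6*2)*(-37) = -13*(1 + 6)/(6*2)*(-37) = -13*7/(6*2)*(-37) = -13*7/12*(-37) = -91/12*(-37) = 3367/12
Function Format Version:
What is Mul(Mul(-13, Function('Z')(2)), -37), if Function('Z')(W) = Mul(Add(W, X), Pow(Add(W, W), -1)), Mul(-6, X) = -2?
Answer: Rational(3367, 12) ≈ 280.58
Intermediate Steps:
X = Rational(1, 3) (X = Mul(Rational(-1, 6), -2) = Rational(1, 3) ≈ 0.33333)
Function('Z')(W) = Mul(Rational(1, 2), Pow(W, -1), Add(Rational(1, 3), W)) (Function('Z')(W) = Mul(Add(W, Rational(1, 3)), Pow(Add(W, W), -1)) = Mul(Add(Rational(1, 3), W), Pow(Mul(2, W), -1)) = Mul(Add(Rational(1, 3), W), Mul(Rational(1, 2), Pow(W, -1))) = Mul(Rational(1, 2), Pow(W, -1), Add(Rational(1, 3), W)))
Mul(Mul(-13, Function('Z')(2)), -37) = Mul(Mul(-13, Mul(Rational(1, 6), Pow(2, -1), Add(1, Mul(3, 2)))), -37) = Mul(Mul(-13, Mul(Rational(1, 6), Rational(1, 2), Add(1, 6))), -37) = Mul(Mul(-13, Mul(Rational(1, 6), Rational(1, 2), 7)), -37) = Mul(Mul(-13, Rational(7, 12)), -37) = Mul(Rational(-91, 12), -37) = Rational(3367, 12)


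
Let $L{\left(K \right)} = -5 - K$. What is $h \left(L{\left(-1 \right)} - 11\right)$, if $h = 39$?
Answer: $-585$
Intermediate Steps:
$h \left(L{\left(-1 \right)} - 11\right) = 39 \left(\left(-5 - -1\right) - 11\right) = 39 \left(\left(-5 + 1\right) - 11\right) = 39 \left(-4 - 11\right) = 39 \left(-15\right) = -585$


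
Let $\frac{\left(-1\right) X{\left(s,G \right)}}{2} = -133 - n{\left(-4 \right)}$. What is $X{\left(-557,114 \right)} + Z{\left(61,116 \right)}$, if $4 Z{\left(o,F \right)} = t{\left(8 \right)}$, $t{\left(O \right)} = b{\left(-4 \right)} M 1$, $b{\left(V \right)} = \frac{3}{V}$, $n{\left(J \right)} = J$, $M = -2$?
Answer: $\frac{2067}{8} \approx 258.38$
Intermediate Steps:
$t{\left(O \right)} = \frac{3}{2}$ ($t{\left(O \right)} = \frac{3}{-4} \left(-2\right) 1 = 3 \left(- \frac{1}{4}\right) \left(-2\right) 1 = \left(- \frac{3}{4}\right) \left(-2\right) 1 = \frac{3}{2} \cdot 1 = \frac{3}{2}$)
$Z{\left(o,F \right)} = \frac{3}{8}$ ($Z{\left(o,F \right)} = \frac{1}{4} \cdot \frac{3}{2} = \frac{3}{8}$)
$X{\left(s,G \right)} = 258$ ($X{\left(s,G \right)} = - 2 \left(-133 - -4\right) = - 2 \left(-133 + 4\right) = \left(-2\right) \left(-129\right) = 258$)
$X{\left(-557,114 \right)} + Z{\left(61,116 \right)} = 258 + \frac{3}{8} = \frac{2067}{8}$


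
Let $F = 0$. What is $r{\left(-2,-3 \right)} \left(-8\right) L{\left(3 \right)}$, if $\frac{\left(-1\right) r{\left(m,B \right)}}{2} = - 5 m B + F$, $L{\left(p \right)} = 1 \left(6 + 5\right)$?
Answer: $-5280$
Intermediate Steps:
$L{\left(p \right)} = 11$ ($L{\left(p \right)} = 1 \cdot 11 = 11$)
$r{\left(m,B \right)} = 10 B m$ ($r{\left(m,B \right)} = - 2 \left(- 5 m B + 0\right) = - 2 \left(- 5 B m + 0\right) = - 2 \left(- 5 B m\right) = 10 B m$)
$r{\left(-2,-3 \right)} \left(-8\right) L{\left(3 \right)} = 10 \left(-3\right) \left(-2\right) \left(-8\right) 11 = 60 \left(-8\right) 11 = \left(-480\right) 11 = -5280$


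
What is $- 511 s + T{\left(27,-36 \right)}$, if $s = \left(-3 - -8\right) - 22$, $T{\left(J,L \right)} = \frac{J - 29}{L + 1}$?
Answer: $\frac{304047}{35} \approx 8687.1$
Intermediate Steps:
$T{\left(J,L \right)} = \frac{-29 + J}{1 + L}$
$s = -17$ ($s = \left(-3 + 8\right) - 22 = 5 - 22 = -17$)
$- 511 s + T{\left(27,-36 \right)} = \left(-511\right) \left(-17\right) + \frac{-29 + 27}{1 - 36} = 8687 + \frac{1}{-35} \left(-2\right) = 8687 - - \frac{2}{35} = 8687 + \frac{2}{35} = \frac{304047}{35}$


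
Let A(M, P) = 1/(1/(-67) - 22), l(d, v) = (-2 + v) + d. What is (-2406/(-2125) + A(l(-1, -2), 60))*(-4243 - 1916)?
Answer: -839219181/125375 ≈ -6693.7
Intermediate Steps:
l(d, v) = -2 + d + v
A(M, P) = -67/1475 (A(M, P) = 1/(-1/67 - 22) = 1/(-1475/67) = -67/1475)
(-2406/(-2125) + A(l(-1, -2), 60))*(-4243 - 1916) = (-2406/(-2125) - 67/1475)*(-4243 - 1916) = (-2406*(-1/2125) - 67/1475)*(-6159) = (2406/2125 - 67/1475)*(-6159) = (136259/125375)*(-6159) = -839219181/125375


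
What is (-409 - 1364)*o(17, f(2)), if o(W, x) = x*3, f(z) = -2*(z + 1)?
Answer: 31914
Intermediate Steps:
f(z) = -2 - 2*z (f(z) = -2*(1 + z) = -2 - 2*z)
o(W, x) = 3*x
(-409 - 1364)*o(17, f(2)) = (-409 - 1364)*(3*(-2 - 2*2)) = -5319*(-2 - 4) = -5319*(-6) = -1773*(-18) = 31914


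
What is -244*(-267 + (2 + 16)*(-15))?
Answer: 131028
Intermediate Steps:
-244*(-267 + (2 + 16)*(-15)) = -244*(-267 + 18*(-15)) = -244*(-267 - 270) = -244*(-537) = 131028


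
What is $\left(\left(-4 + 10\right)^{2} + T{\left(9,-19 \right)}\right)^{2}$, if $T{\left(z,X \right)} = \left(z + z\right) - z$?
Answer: $2025$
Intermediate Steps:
$T{\left(z,X \right)} = z$ ($T{\left(z,X \right)} = 2 z - z = z$)
$\left(\left(-4 + 10\right)^{2} + T{\left(9,-19 \right)}\right)^{2} = \left(\left(-4 + 10\right)^{2} + 9\right)^{2} = \left(6^{2} + 9\right)^{2} = \left(36 + 9\right)^{2} = 45^{2} = 2025$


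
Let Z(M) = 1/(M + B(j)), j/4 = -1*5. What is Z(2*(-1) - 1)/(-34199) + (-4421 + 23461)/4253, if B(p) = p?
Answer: 14976430333/3345311981 ≈ 4.4768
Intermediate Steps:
j = -20 (j = 4*(-1*5) = 4*(-5) = -20)
Z(M) = 1/(-20 + M) (Z(M) = 1/(M - 20) = 1/(-20 + M))
Z(2*(-1) - 1)/(-34199) + (-4421 + 23461)/4253 = 1/((-20 + (2*(-1) - 1))*(-34199)) + (-4421 + 23461)/4253 = -1/34199/(-20 + (-2 - 1)) + 19040*(1/4253) = -1/34199/(-20 - 3) + 19040/4253 = -1/34199/(-23) + 19040/4253 = -1/23*(-1/34199) + 19040/4253 = 1/786577 + 19040/4253 = 14976430333/3345311981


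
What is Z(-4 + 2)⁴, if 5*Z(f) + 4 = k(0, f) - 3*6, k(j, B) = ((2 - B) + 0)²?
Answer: 1296/625 ≈ 2.0736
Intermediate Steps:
k(j, B) = (2 - B)²
Z(f) = -22/5 + (-2 + f)²/5 (Z(f) = -⅘ + ((-2 + f)² - 3*6)/5 = -⅘ + ((-2 + f)² - 18)/5 = -⅘ + (-18 + (-2 + f)²)/5 = -⅘ + (-18/5 + (-2 + f)²/5) = -22/5 + (-2 + f)²/5)
Z(-4 + 2)⁴ = (-22/5 + (-2 + (-4 + 2))²/5)⁴ = (-22/5 + (-2 - 2)²/5)⁴ = (-22/5 + (⅕)*(-4)²)⁴ = (-22/5 + (⅕)*16)⁴ = (-22/5 + 16/5)⁴ = (-6/5)⁴ = 1296/625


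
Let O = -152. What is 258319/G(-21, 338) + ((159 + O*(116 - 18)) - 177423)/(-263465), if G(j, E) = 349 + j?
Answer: 13624208763/17283304 ≈ 788.29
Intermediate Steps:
258319/G(-21, 338) + ((159 + O*(116 - 18)) - 177423)/(-263465) = 258319/(349 - 21) + ((159 - 152*(116 - 18)) - 177423)/(-263465) = 258319/328 + ((159 - 152*98) - 177423)*(-1/263465) = 258319*(1/328) + ((159 - 14896) - 177423)*(-1/263465) = 258319/328 + (-14737 - 177423)*(-1/263465) = 258319/328 - 192160*(-1/263465) = 258319/328 + 38432/52693 = 13624208763/17283304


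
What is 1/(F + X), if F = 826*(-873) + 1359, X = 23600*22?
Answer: -1/200539 ≈ -4.9866e-6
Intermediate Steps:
X = 519200
F = -719739 (F = -721098 + 1359 = -719739)
1/(F + X) = 1/(-719739 + 519200) = 1/(-200539) = -1/200539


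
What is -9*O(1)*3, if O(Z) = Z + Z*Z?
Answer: -54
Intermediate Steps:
O(Z) = Z + Z²
-9*O(1)*3 = -9*(1 + 1)*3 = -9*2*3 = -18*3 = -54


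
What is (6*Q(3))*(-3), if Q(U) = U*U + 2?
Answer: -198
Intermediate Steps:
Q(U) = 2 + U² (Q(U) = U² + 2 = 2 + U²)
(6*Q(3))*(-3) = (6*(2 + 3²))*(-3) = (6*(2 + 9))*(-3) = (6*11)*(-3) = 66*(-3) = -198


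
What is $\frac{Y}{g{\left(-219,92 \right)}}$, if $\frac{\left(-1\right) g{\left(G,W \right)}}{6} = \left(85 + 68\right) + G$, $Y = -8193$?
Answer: $- \frac{2731}{132} \approx -20.689$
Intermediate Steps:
$g{\left(G,W \right)} = -918 - 6 G$ ($g{\left(G,W \right)} = - 6 \left(\left(85 + 68\right) + G\right) = - 6 \left(153 + G\right) = -918 - 6 G$)
$\frac{Y}{g{\left(-219,92 \right)}} = - \frac{8193}{-918 - -1314} = - \frac{8193}{-918 + 1314} = - \frac{8193}{396} = \left(-8193\right) \frac{1}{396} = - \frac{2731}{132}$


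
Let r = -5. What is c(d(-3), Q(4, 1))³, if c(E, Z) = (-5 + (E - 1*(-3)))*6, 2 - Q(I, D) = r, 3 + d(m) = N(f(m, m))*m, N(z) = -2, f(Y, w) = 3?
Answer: 216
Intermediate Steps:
d(m) = -3 - 2*m
Q(I, D) = 7 (Q(I, D) = 2 - 1*(-5) = 2 + 5 = 7)
c(E, Z) = -12 + 6*E (c(E, Z) = (-5 + (E + 3))*6 = (-5 + (3 + E))*6 = (-2 + E)*6 = -12 + 6*E)
c(d(-3), Q(4, 1))³ = (-12 + 6*(-3 - 2*(-3)))³ = (-12 + 6*(-3 + 6))³ = (-12 + 6*3)³ = (-12 + 18)³ = 6³ = 216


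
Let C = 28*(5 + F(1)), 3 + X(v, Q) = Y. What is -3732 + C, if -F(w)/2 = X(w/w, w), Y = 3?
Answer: -3592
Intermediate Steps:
X(v, Q) = 0 (X(v, Q) = -3 + 3 = 0)
F(w) = 0 (F(w) = -2*0 = 0)
C = 140 (C = 28*(5 + 0) = 28*5 = 140)
-3732 + C = -3732 + 140 = -3592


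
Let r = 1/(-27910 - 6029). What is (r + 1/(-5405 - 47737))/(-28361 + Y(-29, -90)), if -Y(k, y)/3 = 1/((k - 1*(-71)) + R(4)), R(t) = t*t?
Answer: 841783/494465519069343 ≈ 1.7024e-9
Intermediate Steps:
R(t) = t²
r = -1/33939 (r = 1/(-33939) = -1/33939 ≈ -2.9465e-5)
Y(k, y) = -3/(87 + k) (Y(k, y) = -3/((k - 1*(-71)) + 4²) = -3/((k + 71) + 16) = -3/((71 + k) + 16) = -3/(87 + k))
(r + 1/(-5405 - 47737))/(-28361 + Y(-29, -90)) = (-1/33939 + 1/(-5405 - 47737))/(-28361 - 3/(87 - 29)) = (-1/33939 + 1/(-53142))/(-28361 - 3/58) = (-1/33939 - 1/53142)/(-28361 - 3*1/58) = -29027/(601195446*(-28361 - 3/58)) = -29027/(601195446*(-1644941/58)) = -29027/601195446*(-58/1644941) = 841783/494465519069343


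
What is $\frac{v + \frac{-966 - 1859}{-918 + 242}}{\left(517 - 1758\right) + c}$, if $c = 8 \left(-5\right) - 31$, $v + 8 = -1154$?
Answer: $\frac{782687}{886912} \approx 0.88249$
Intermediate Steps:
$v = -1162$ ($v = -8 - 1154 = -1162$)
$c = -71$ ($c = -40 - 31 = -71$)
$\frac{v + \frac{-966 - 1859}{-918 + 242}}{\left(517 - 1758\right) + c} = \frac{-1162 + \frac{-966 - 1859}{-918 + 242}}{\left(517 - 1758\right) - 71} = \frac{-1162 - \frac{2825}{-676}}{\left(517 - 1758\right) - 71} = \frac{-1162 - - \frac{2825}{676}}{-1241 - 71} = \frac{-1162 + \frac{2825}{676}}{-1312} = \left(- \frac{782687}{676}\right) \left(- \frac{1}{1312}\right) = \frac{782687}{886912}$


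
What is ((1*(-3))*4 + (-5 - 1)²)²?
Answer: 576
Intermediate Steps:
((1*(-3))*4 + (-5 - 1)²)² = (-3*4 + (-6)²)² = (-12 + 36)² = 24² = 576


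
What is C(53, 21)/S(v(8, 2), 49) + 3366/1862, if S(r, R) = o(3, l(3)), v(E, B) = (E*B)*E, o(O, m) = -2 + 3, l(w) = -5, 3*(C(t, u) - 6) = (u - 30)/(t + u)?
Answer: 535113/68894 ≈ 7.7672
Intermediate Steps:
C(t, u) = 6 + (-30 + u)/(3*(t + u)) (C(t, u) = 6 + ((u - 30)/(t + u))/3 = 6 + ((-30 + u)/(t + u))/3 = 6 + (-30 + u)/(3*(t + u)))
o(O, m) = 1
v(E, B) = B*E² (v(E, B) = (B*E)*E = B*E²)
S(r, R) = 1
C(53, 21)/S(v(8, 2), 49) + 3366/1862 = ((-10 + 6*53 + (19/3)*21)/(53 + 21))/1 + 3366/1862 = ((-10 + 318 + 133)/74)*1 + 3366*(1/1862) = ((1/74)*441)*1 + 1683/931 = (441/74)*1 + 1683/931 = 441/74 + 1683/931 = 535113/68894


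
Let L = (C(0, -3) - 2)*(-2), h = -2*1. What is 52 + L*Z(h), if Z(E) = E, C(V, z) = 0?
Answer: 44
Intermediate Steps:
h = -2
L = 4 (L = (0 - 2)*(-2) = -2*(-2) = 4)
52 + L*Z(h) = 52 + 4*(-2) = 52 - 8 = 44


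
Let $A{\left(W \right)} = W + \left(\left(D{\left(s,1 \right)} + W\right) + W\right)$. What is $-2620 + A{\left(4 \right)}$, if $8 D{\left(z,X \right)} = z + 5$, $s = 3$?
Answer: $-2607$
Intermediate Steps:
$D{\left(z,X \right)} = \frac{5}{8} + \frac{z}{8}$ ($D{\left(z,X \right)} = \frac{z + 5}{8} = \frac{5 + z}{8} = \frac{5}{8} + \frac{z}{8}$)
$A{\left(W \right)} = 1 + 3 W$ ($A{\left(W \right)} = W + \left(\left(\left(\frac{5}{8} + \frac{1}{8} \cdot 3\right) + W\right) + W\right) = W + \left(\left(\left(\frac{5}{8} + \frac{3}{8}\right) + W\right) + W\right) = W + \left(\left(1 + W\right) + W\right) = W + \left(1 + 2 W\right) = 1 + 3 W$)
$-2620 + A{\left(4 \right)} = -2620 + \left(1 + 3 \cdot 4\right) = -2620 + \left(1 + 12\right) = -2620 + 13 = -2607$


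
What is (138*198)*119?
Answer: 3251556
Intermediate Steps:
(138*198)*119 = 27324*119 = 3251556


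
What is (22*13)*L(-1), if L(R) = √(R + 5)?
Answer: 572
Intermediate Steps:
L(R) = √(5 + R)
(22*13)*L(-1) = (22*13)*√(5 - 1) = 286*√4 = 286*2 = 572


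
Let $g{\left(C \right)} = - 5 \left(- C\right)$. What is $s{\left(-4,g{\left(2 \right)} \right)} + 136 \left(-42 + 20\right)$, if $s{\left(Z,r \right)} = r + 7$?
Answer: $-2975$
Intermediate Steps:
$g{\left(C \right)} = 5 C$
$s{\left(Z,r \right)} = 7 + r$
$s{\left(-4,g{\left(2 \right)} \right)} + 136 \left(-42 + 20\right) = \left(7 + 5 \cdot 2\right) + 136 \left(-42 + 20\right) = \left(7 + 10\right) + 136 \left(-22\right) = 17 - 2992 = -2975$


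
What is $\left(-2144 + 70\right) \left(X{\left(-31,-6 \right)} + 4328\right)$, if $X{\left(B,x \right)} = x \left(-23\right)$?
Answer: $-9262484$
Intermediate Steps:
$X{\left(B,x \right)} = - 23 x$
$\left(-2144 + 70\right) \left(X{\left(-31,-6 \right)} + 4328\right) = \left(-2144 + 70\right) \left(\left(-23\right) \left(-6\right) + 4328\right) = - 2074 \left(138 + 4328\right) = \left(-2074\right) 4466 = -9262484$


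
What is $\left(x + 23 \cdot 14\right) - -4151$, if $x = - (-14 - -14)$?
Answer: $4473$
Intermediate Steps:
$x = 0$ ($x = - (-14 + 14) = \left(-1\right) 0 = 0$)
$\left(x + 23 \cdot 14\right) - -4151 = \left(0 + 23 \cdot 14\right) - -4151 = \left(0 + 322\right) + 4151 = 322 + 4151 = 4473$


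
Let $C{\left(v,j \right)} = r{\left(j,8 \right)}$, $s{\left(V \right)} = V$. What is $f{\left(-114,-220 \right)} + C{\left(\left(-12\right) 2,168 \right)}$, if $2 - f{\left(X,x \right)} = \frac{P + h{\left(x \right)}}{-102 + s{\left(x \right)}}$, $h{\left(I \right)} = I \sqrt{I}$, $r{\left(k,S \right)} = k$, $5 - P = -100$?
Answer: $\frac{7835}{46} - \frac{220 i \sqrt{55}}{161} \approx 170.33 - 10.134 i$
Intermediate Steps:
$P = 105$ ($P = 5 - -100 = 5 + 100 = 105$)
$h{\left(I \right)} = I^{\frac{3}{2}}$
$C{\left(v,j \right)} = j$
$f{\left(X,x \right)} = 2 - \frac{105 + x^{\frac{3}{2}}}{-102 + x}$
$f{\left(-114,-220 \right)} + C{\left(\left(-12\right) 2,168 \right)} = \frac{-309 - \left(-220\right)^{\frac{3}{2}} + 2 \left(-220\right)}{-102 - 220} + 168 = \frac{-309 - - 440 i \sqrt{55} - 440}{-322} + 168 = - \frac{-309 + 440 i \sqrt{55} - 440}{322} + 168 = - \frac{-749 + 440 i \sqrt{55}}{322} + 168 = \left(\frac{107}{46} - \frac{220 i \sqrt{55}}{161}\right) + 168 = \frac{7835}{46} - \frac{220 i \sqrt{55}}{161}$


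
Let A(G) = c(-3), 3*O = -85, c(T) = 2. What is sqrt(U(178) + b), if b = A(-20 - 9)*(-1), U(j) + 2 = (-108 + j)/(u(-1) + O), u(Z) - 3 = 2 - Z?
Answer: I*sqrt(32026)/67 ≈ 2.671*I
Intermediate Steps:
u(Z) = 5 - Z (u(Z) = 3 + (2 - Z) = 5 - Z)
O = -85/3 (O = (1/3)*(-85) = -85/3 ≈ -28.333)
A(G) = 2
U(j) = 190/67 - 3*j/67 (U(j) = -2 + (-108 + j)/((5 - 1*(-1)) - 85/3) = -2 + (-108 + j)/((5 + 1) - 85/3) = -2 + (-108 + j)/(6 - 85/3) = -2 + (-108 + j)/(-67/3) = -2 + (-108 + j)*(-3/67) = -2 + (324/67 - 3*j/67) = 190/67 - 3*j/67)
b = -2 (b = 2*(-1) = -2)
sqrt(U(178) + b) = sqrt((190/67 - 3/67*178) - 2) = sqrt((190/67 - 534/67) - 2) = sqrt(-344/67 - 2) = sqrt(-478/67) = I*sqrt(32026)/67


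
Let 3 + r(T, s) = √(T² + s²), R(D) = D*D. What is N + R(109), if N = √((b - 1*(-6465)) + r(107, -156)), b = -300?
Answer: 11881 + √(6162 + √35785) ≈ 11961.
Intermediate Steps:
R(D) = D²
r(T, s) = -3 + √(T² + s²)
N = √(6162 + √35785) (N = √((-300 - 1*(-6465)) + (-3 + √(107² + (-156)²))) = √((-300 + 6465) + (-3 + √(11449 + 24336))) = √(6165 + (-3 + √35785)) = √(6162 + √35785) ≈ 79.694)
N + R(109) = √(6162 + √35785) + 109² = √(6162 + √35785) + 11881 = 11881 + √(6162 + √35785)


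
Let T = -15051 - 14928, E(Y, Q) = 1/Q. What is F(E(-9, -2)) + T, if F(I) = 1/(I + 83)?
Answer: -4946533/165 ≈ -29979.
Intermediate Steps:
T = -29979
F(I) = 1/(83 + I)
F(E(-9, -2)) + T = 1/(83 + 1/(-2)) - 29979 = 1/(83 - 1/2) - 29979 = 1/(165/2) - 29979 = 2/165 - 29979 = -4946533/165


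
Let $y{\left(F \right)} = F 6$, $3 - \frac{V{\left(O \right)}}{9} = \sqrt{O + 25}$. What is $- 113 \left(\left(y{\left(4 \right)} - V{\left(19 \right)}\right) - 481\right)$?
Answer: $54692 - 2034 \sqrt{11} \approx 47946.0$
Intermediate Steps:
$V{\left(O \right)} = 27 - 9 \sqrt{25 + O}$ ($V{\left(O \right)} = 27 - 9 \sqrt{O + 25} = 27 - 9 \sqrt{25 + O}$)
$y{\left(F \right)} = 6 F$
$- 113 \left(\left(y{\left(4 \right)} - V{\left(19 \right)}\right) - 481\right) = - 113 \left(\left(6 \cdot 4 - \left(27 - 9 \sqrt{25 + 19}\right)\right) - 481\right) = - 113 \left(\left(24 - \left(27 - 9 \sqrt{44}\right)\right) - 481\right) = - 113 \left(\left(24 - \left(27 - 9 \cdot 2 \sqrt{11}\right)\right) - 481\right) = - 113 \left(\left(24 - \left(27 - 18 \sqrt{11}\right)\right) - 481\right) = - 113 \left(\left(-3 + 18 \sqrt{11}\right) - 481\right) = - 113 \left(-484 + 18 \sqrt{11}\right) = 54692 - 2034 \sqrt{11}$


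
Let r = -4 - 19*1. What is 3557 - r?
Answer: 3580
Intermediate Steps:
r = -23 (r = -4 - 19 = -23)
3557 - r = 3557 - 1*(-23) = 3557 + 23 = 3580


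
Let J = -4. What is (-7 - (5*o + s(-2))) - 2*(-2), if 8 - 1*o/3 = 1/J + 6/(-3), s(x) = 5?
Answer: -647/4 ≈ -161.75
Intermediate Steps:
o = 123/4 (o = 24 - 3*(1/(-4) + 6/(-3)) = 24 - 3*(1*(-¼) + 6*(-⅓)) = 24 - 3*(-¼ - 2) = 24 - 3*(-9/4) = 24 + 27/4 = 123/4 ≈ 30.750)
(-7 - (5*o + s(-2))) - 2*(-2) = (-7 - (5*(123/4) + 5)) - 2*(-2) = (-7 - (615/4 + 5)) + 4 = (-7 - 1*635/4) + 4 = (-7 - 635/4) + 4 = -663/4 + 4 = -647/4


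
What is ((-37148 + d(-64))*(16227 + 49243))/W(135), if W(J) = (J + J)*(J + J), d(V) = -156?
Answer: -122114644/3645 ≈ -33502.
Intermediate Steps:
W(J) = 4*J**2 (W(J) = (2*J)*(2*J) = 4*J**2)
((-37148 + d(-64))*(16227 + 49243))/W(135) = ((-37148 - 156)*(16227 + 49243))/((4*135**2)) = (-37304*65470)/((4*18225)) = -2442292880/72900 = -2442292880*1/72900 = -122114644/3645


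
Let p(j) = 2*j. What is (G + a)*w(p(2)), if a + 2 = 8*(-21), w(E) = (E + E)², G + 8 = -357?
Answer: -34240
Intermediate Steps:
G = -365 (G = -8 - 357 = -365)
w(E) = 4*E² (w(E) = (2*E)² = 4*E²)
a = -170 (a = -2 + 8*(-21) = -2 - 168 = -170)
(G + a)*w(p(2)) = (-365 - 170)*(4*(2*2)²) = -2140*4² = -2140*16 = -535*64 = -34240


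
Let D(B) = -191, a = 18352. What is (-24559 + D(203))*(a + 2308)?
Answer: -511335000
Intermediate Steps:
(-24559 + D(203))*(a + 2308) = (-24559 - 191)*(18352 + 2308) = -24750*20660 = -511335000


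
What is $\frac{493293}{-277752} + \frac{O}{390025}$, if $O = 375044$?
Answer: $- \frac{29409127079}{36110074600} \approx -0.81443$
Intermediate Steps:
$\frac{493293}{-277752} + \frac{O}{390025} = \frac{493293}{-277752} + \frac{375044}{390025} = 493293 \left(- \frac{1}{277752}\right) + 375044 \cdot \frac{1}{390025} = - \frac{164431}{92584} + \frac{375044}{390025} = - \frac{29409127079}{36110074600}$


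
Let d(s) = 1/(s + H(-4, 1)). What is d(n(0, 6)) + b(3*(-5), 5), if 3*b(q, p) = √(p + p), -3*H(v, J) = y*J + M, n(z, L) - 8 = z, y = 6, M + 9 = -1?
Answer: 3/28 + √10/3 ≈ 1.1612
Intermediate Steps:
M = -10 (M = -9 - 1 = -10)
n(z, L) = 8 + z
H(v, J) = 10/3 - 2*J (H(v, J) = -(6*J - 10)/3 = -(-10 + 6*J)/3 = 10/3 - 2*J)
b(q, p) = √2*√p/3 (b(q, p) = √(p + p)/3 = √(2*p)/3 = (√2*√p)/3 = √2*√p/3)
d(s) = 1/(4/3 + s) (d(s) = 1/(s + (10/3 - 2*1)) = 1/(s + (10/3 - 2)) = 1/(s + 4/3) = 1/(4/3 + s))
d(n(0, 6)) + b(3*(-5), 5) = 3/(4 + 3*(8 + 0)) + √2*√5/3 = 3/(4 + 3*8) + √10/3 = 3/(4 + 24) + √10/3 = 3/28 + √10/3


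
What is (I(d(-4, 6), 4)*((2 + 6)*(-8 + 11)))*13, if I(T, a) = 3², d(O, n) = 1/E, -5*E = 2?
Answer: 2808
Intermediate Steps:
E = -⅖ (E = -⅕*2 = -⅖ ≈ -0.40000)
d(O, n) = -5/2 (d(O, n) = 1/(-⅖) = -5/2)
I(T, a) = 9
(I(d(-4, 6), 4)*((2 + 6)*(-8 + 11)))*13 = (9*((2 + 6)*(-8 + 11)))*13 = (9*(8*3))*13 = (9*24)*13 = 216*13 = 2808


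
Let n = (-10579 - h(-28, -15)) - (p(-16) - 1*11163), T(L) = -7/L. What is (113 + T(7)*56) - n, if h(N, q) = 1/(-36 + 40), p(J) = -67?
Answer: -2375/4 ≈ -593.75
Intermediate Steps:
h(N, q) = ¼ (h(N, q) = 1/4 = ¼)
n = 2603/4 (n = (-10579 - 1*¼) - (-67 - 1*11163) = (-10579 - ¼) - (-67 - 11163) = -42317/4 - 1*(-11230) = -42317/4 + 11230 = 2603/4 ≈ 650.75)
(113 + T(7)*56) - n = (113 - 7/7*56) - 1*2603/4 = (113 - 7*⅐*56) - 2603/4 = (113 - 1*56) - 2603/4 = (113 - 56) - 2603/4 = 57 - 2603/4 = -2375/4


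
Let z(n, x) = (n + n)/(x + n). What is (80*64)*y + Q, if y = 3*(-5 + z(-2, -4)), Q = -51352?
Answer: -117912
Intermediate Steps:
z(n, x) = 2*n/(n + x) (z(n, x) = (2*n)/(n + x) = 2*n/(n + x))
y = -13 (y = 3*(-5 + 2*(-2)/(-2 - 4)) = 3*(-5 + 2*(-2)/(-6)) = 3*(-5 + 2*(-2)*(-1/6)) = 3*(-5 + 2/3) = 3*(-13/3) = -13)
(80*64)*y + Q = (80*64)*(-13) - 51352 = 5120*(-13) - 51352 = -66560 - 51352 = -117912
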